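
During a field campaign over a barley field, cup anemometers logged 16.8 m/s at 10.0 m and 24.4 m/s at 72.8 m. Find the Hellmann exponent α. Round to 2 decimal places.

α ≈ 0.19

Power law: V₂/V₁ = (z₂/z₁)^α ⇒ α = ln(V₂/V₁) / ln(z₂/z₁)
α = ln(24.4/16.8) / ln(72.8/10.0) = ln(1.4524) / ln(7.2800)
  = 0.37320 / 1.98513 = 0.18800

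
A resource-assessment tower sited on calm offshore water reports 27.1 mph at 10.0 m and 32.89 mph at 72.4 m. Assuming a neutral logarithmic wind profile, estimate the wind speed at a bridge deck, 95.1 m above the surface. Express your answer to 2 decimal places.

Log law: V ∝ ln(z/z₀). From the pair, with r = V₁/V₂ = 0.82396,
ln z₀ = (ln z₁ − r·ln z₂)/(1 − r) = (2.3026 − 0.82396×4.2822)/0.17604 = -6.9630 → z₀ = 0.0009463 m
V₃ = V₁ · ln(z₃/z₀)/ln(z₁/z₀) = 27.1 × 11.5179/9.2656 = 33.6877 mph

33.69 mph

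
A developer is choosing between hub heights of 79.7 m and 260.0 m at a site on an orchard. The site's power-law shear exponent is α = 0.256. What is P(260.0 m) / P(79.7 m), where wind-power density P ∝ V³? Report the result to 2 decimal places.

Speed ratio: V_B/V_A = (z_B/z_A)^α = (260.0/79.7)^0.256 = (3.2622)^0.256 = 1.35350
Power-density ratio: P_B/P_A = (V_B/V_A)³ = (1.35350)³ = 2.47959

2.48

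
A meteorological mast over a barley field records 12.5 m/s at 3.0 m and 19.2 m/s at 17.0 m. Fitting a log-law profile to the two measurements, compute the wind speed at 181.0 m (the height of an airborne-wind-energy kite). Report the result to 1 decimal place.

Log law: V ∝ ln(z/z₀). From the pair, with r = V₁/V₂ = 0.65104,
ln z₀ = (ln z₁ − r·ln z₂)/(1 − r) = (1.0986 − 0.65104×2.8332)/0.34896 = -2.1376 → z₀ = 0.1179 m
V₃ = V₁ · ln(z₃/z₀)/ln(z₁/z₀) = 12.5 × 7.3361/3.2362 = 28.3360 m/s

28.3 m/s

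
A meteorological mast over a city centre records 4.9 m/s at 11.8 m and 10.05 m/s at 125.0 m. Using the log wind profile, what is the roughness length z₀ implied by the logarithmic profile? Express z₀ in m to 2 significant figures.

Log law: V(z) ∝ ln(z/z₀). With r = V₁/V₂ = 4.9/10.05 = 0.48756,
r · ln(z₂/z₀) = ln(z₁/z₀) ⇒ ln z₀ = (ln z₁ − r·ln z₂)/(1 − r)
ln z₀ = (2.46810 − 0.48756×4.82831) / 0.51244 = 0.2225
z₀ = exp(0.2225) = 1.249 m

z₀ ≈ 1.2 m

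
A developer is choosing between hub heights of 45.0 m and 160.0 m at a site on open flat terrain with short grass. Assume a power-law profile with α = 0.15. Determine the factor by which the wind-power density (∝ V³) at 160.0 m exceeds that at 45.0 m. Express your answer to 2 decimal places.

1.77

Speed ratio: V_B/V_A = (z_B/z_A)^α = (160.0/45.0)^0.15 = (3.5556)^0.15 = 1.20958
Power-density ratio: P_B/P_A = (V_B/V_A)³ = (1.20958)³ = 1.76974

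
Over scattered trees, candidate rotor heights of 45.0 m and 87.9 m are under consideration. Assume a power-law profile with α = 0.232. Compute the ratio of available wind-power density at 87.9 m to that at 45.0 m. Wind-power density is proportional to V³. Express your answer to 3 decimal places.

Speed ratio: V_B/V_A = (z_B/z_A)^α = (87.9/45.0)^0.232 = (1.9533)^0.232 = 1.16805
Power-density ratio: P_B/P_A = (V_B/V_A)³ = (1.16805)³ = 1.59360

1.594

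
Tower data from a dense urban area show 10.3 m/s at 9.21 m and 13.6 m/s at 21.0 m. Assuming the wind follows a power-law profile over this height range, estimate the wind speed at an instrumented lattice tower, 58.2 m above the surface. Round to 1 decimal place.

19.2 m/s

First find α: α = ln(V₂/V₁)/ln(z₂/z₁) = ln(13.6/10.3)/ln(21.0/9.21) = 0.27793/0.82423 = 0.3372
Extrapolate from 21.0 m to 58.2 m: V₃ = 13.6 × (58.2/21.0)^0.3372 = 13.6 × 1.4102 = 19.1785 m/s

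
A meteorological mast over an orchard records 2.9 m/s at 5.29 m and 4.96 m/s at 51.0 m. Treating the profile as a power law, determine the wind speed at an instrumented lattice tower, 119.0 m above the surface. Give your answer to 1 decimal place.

First find α: α = ln(V₂/V₁)/ln(z₂/z₁) = ln(4.96/2.9)/ln(51.0/5.29) = 0.53670/2.26601 = 0.2368
Extrapolate from 51.0 m to 119.0 m: V₃ = 4.96 × (119.0/51.0)^0.2368 = 4.96 × 1.2222 = 6.0623 m/s

6.1 m/s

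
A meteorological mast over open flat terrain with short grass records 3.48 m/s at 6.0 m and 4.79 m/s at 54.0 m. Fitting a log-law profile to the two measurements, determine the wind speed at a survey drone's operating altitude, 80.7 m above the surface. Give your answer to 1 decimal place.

Log law: V ∝ ln(z/z₀). From the pair, with r = V₁/V₂ = 0.72651,
ln z₀ = (ln z₁ − r·ln z₂)/(1 − r) = (1.7918 − 0.72651×3.9890)/0.27349 = -4.0451 → z₀ = 0.01751 m
V₃ = V₁ · ln(z₃/z₀)/ln(z₁/z₀) = 3.48 × 8.4359/5.8369 = 5.0295 m/s

5.0 m/s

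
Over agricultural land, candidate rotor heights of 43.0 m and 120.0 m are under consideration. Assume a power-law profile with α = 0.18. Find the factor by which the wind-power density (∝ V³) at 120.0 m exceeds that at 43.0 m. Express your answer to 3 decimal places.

1.741

Speed ratio: V_B/V_A = (z_B/z_A)^α = (120.0/43.0)^0.18 = (2.7907)^0.18 = 1.20290
Power-density ratio: P_B/P_A = (V_B/V_A)³ = (1.20290)³ = 1.74054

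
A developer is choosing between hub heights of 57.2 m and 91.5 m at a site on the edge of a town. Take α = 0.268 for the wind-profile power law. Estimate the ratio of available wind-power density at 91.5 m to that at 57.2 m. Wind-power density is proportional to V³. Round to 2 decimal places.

1.46

Speed ratio: V_B/V_A = (z_B/z_A)^α = (91.5/57.2)^0.268 = (1.5997)^0.268 = 1.13417
Power-density ratio: P_B/P_A = (V_B/V_A)³ = (1.13417)³ = 1.45894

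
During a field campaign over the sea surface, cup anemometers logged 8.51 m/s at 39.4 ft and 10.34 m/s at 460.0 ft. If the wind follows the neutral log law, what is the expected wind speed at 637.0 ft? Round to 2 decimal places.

10.58 m/s

Log law: V ∝ ln(z/z₀). From the pair, with r = V₁/V₂ = 0.82302,
ln z₀ = (ln z₁ − r·ln z₂)/(1 − r) = (3.6738 − 0.82302×6.1312)/0.17698 = -7.7541 → z₀ = 0.0004290 ft
V₃ = V₁ · ln(z₃/z₀)/ln(z₁/z₀) = 8.51 × 14.2109/11.4279 = 10.5824 m/s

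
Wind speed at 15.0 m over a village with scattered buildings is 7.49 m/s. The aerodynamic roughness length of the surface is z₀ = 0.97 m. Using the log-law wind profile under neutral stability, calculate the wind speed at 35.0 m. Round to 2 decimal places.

Log law: V(z) ∝ ln(z/z₀), so V₂/V₁ = ln(z₂/z₀) / ln(z₁/z₀).
ln(35.0/0.97) = 3.5858, ln(15.0/0.97) = 2.7385
V₂ = 7.49 × 3.5858/2.7385 = 7.49 × 1.3094 = 9.8074 m/s

9.81 m/s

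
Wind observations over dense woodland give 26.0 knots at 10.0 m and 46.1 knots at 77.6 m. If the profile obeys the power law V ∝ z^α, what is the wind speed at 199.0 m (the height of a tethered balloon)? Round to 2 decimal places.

59.98 knots

First find α: α = ln(V₂/V₁)/ln(z₂/z₁) = ln(46.1/26.0)/ln(77.6/10.0) = 0.57272/2.04898 = 0.2795
Extrapolate from 77.6 m to 199.0 m: V₃ = 46.1 × (199.0/77.6)^0.2795 = 46.1 × 1.3011 = 59.9818 knots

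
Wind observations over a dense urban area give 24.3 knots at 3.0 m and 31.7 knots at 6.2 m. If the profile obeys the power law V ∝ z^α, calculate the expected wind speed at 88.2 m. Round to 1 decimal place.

83.8 knots

First find α: α = ln(V₂/V₁)/ln(z₂/z₁) = ln(31.7/24.3)/ln(6.2/3.0) = 0.26584/0.72594 = 0.3662
Extrapolate from 6.2 m to 88.2 m: V₃ = 31.7 × (88.2/6.2)^0.3662 = 31.7 × 2.6440 = 83.8146 knots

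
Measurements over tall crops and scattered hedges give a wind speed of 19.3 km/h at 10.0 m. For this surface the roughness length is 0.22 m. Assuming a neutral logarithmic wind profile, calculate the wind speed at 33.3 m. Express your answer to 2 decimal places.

25.38 km/h

Log law: V(z) ∝ ln(z/z₀), so V₂/V₁ = ln(z₂/z₀) / ln(z₁/z₀).
ln(33.3/0.22) = 5.0197, ln(10.0/0.22) = 3.8167
V₂ = 19.3 × 5.0197/3.8167 = 19.3 × 1.3152 = 25.3831 km/h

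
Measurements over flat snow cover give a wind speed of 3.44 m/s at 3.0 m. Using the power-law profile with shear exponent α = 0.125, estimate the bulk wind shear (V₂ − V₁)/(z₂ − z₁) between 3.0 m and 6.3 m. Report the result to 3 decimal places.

Power law: V₂ = V₁ · (z₂/z₁)^α = 3.44 × (2.1000)^0.125 = 3.7743 m/s
ΔV/Δz = (3.7743 − 3.44)/(6.3 − 3.0) = 0.3343/3.3000 = 0.10130 m/s/m

0.101 m/s/m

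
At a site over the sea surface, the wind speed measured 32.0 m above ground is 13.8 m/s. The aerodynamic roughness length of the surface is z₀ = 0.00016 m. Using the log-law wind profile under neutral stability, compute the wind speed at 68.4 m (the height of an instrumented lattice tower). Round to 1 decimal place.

14.7 m/s

Log law: V(z) ∝ ln(z/z₀), so V₂/V₁ = ln(z₂/z₀) / ln(z₁/z₀).
ln(68.4/0.00016) = 12.9657, ln(32.0/0.00016) = 12.2061
V₂ = 13.8 × 12.9657/12.2061 = 13.8 × 1.0622 = 14.6588 m/s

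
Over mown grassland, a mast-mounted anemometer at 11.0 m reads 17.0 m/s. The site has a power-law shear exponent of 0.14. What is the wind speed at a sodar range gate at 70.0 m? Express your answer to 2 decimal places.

Power-law profile: V₂ = V₁ · (z₂/z₁)^α
V₂ = 17.0 × (70.0/11.0)^0.14 = 17.0 × (6.3636)^0.14
    = 17.0 × 1.2957 = 22.0276 m/s

22.03 m/s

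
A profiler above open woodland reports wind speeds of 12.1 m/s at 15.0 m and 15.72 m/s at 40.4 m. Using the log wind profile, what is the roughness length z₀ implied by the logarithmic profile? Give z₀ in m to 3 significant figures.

Log law: V(z) ∝ ln(z/z₀). With r = V₁/V₂ = 12.1/15.72 = 0.76972,
r · ln(z₂/z₀) = ln(z₁/z₀) ⇒ ln z₀ = (ln z₁ − r·ln z₂)/(1 − r)
ln z₀ = (2.70805 − 0.76972×3.69883) / 0.23028 = -0.6037
z₀ = exp(-0.6037) = 0.5468 m

z₀ ≈ 0.547 m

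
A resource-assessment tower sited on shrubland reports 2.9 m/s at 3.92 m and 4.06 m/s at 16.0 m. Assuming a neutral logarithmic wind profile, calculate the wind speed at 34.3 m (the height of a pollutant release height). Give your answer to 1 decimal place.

4.7 m/s

Log law: V ∝ ln(z/z₀). From the pair, with r = V₁/V₂ = 0.71429,
ln z₀ = (ln z₁ − r·ln z₂)/(1 − r) = (1.3661 − 0.71429×2.7726)/0.28571 = -2.1502 → z₀ = 0.1165 m
V₃ = V₁ · ln(z₃/z₀)/ln(z₁/z₀) = 2.9 × 5.6853/3.5162 = 4.6889 m/s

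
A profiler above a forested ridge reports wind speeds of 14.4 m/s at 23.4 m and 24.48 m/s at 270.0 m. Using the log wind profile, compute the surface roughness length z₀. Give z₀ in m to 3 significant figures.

Log law: V(z) ∝ ln(z/z₀). With r = V₁/V₂ = 14.4/24.48 = 0.58824,
r · ln(z₂/z₀) = ln(z₁/z₀) ⇒ ln z₀ = (ln z₁ − r·ln z₂)/(1 − r)
ln z₀ = (3.15274 − 0.58824×5.59842) / 0.41176 = -0.3411
z₀ = exp(-0.3411) = 0.7110 m

z₀ ≈ 0.711 m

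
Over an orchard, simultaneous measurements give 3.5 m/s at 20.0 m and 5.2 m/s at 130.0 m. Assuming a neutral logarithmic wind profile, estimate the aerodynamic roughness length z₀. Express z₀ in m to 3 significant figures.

z₀ ≈ 0.424 m

Log law: V(z) ∝ ln(z/z₀). With r = V₁/V₂ = 3.5/5.2 = 0.67308,
r · ln(z₂/z₀) = ln(z₁/z₀) ⇒ ln z₀ = (ln z₁ − r·ln z₂)/(1 − r)
ln z₀ = (2.99573 − 0.67308×4.86753) / 0.32692 = -0.8580
z₀ = exp(-0.8580) = 0.4240 m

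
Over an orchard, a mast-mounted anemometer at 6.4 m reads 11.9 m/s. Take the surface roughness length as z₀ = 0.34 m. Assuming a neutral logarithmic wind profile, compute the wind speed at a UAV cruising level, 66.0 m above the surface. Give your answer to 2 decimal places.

21.36 m/s

Log law: V(z) ∝ ln(z/z₀), so V₂/V₁ = ln(z₂/z₀) / ln(z₁/z₀).
ln(66.0/0.34) = 5.2685, ln(6.4/0.34) = 2.9351
V₂ = 11.9 × 5.2685/2.9351 = 11.9 × 1.7950 = 21.3603 m/s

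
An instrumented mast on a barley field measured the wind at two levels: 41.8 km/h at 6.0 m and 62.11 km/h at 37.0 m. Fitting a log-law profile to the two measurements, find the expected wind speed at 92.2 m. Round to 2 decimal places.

Log law: V ∝ ln(z/z₀). From the pair, with r = V₁/V₂ = 0.67300,
ln z₀ = (ln z₁ − r·ln z₂)/(1 − r) = (1.7918 − 0.67300×3.6109)/0.32700 = -1.9522 → z₀ = 0.1420 m
V₃ = V₁ · ln(z₃/z₀)/ln(z₁/z₀) = 41.8 × 6.4762/3.7440 = 72.3037 km/h

72.30 km/h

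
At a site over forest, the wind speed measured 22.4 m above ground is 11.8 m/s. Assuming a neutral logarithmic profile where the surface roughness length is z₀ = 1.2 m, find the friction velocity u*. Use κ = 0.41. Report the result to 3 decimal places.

Log law: V(z) = (u*/κ) · ln(z/z₀) ⇒ u* = κ · V / ln(z/z₀)
u* = 0.41 × 11.8 / ln(22.4/1.2) = 0.41 × 11.8 / 2.9267
   = 4.8380 / 2.9267 = 1.6530 m/s

u* ≈ 1.653 m/s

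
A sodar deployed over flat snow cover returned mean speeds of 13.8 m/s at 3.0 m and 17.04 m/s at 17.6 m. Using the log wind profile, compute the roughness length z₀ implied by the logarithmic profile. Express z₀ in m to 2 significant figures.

z₀ ≈ 0.0016 m

Log law: V(z) ∝ ln(z/z₀). With r = V₁/V₂ = 13.8/17.04 = 0.80986,
r · ln(z₂/z₀) = ln(z₁/z₀) ⇒ ln z₀ = (ln z₁ − r·ln z₂)/(1 − r)
ln z₀ = (1.09861 − 0.80986×2.86790) / 0.19014 = -6.4372
z₀ = exp(-6.4372) = 0.001601 m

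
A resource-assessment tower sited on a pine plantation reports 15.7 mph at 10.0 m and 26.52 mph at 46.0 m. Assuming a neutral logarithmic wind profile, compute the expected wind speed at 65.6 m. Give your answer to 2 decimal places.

Log law: V ∝ ln(z/z₀). From the pair, with r = V₁/V₂ = 0.59201,
ln z₀ = (ln z₁ − r·ln z₂)/(1 − r) = (2.3026 − 0.59201×3.8286)/0.40799 = 0.0883 → z₀ = 1.092 m
V₃ = V₁ · ln(z₃/z₀)/ln(z₁/z₀) = 15.7 × 4.0953/2.2143 = 29.0365 mph

29.04 mph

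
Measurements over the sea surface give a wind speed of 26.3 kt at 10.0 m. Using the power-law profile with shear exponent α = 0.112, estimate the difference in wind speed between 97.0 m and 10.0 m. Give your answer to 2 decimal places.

7.62 kt

Power law: V₂ = V₁ · (z₂/z₁)^α = 26.3 × (9.7000)^0.112 = 33.9214 kt
ΔV = 33.9214 − 26.3 = 7.6214 kt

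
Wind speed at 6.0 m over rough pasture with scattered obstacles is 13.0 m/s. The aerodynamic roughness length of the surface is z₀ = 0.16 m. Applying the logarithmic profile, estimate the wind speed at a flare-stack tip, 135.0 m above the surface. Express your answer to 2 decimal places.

Log law: V(z) ∝ ln(z/z₀), so V₂/V₁ = ln(z₂/z₀) / ln(z₁/z₀).
ln(135.0/0.16) = 6.7379, ln(6.0/0.16) = 3.6243
V₂ = 13.0 × 6.7379/3.6243 = 13.0 × 1.8591 = 24.1677 m/s

24.17 m/s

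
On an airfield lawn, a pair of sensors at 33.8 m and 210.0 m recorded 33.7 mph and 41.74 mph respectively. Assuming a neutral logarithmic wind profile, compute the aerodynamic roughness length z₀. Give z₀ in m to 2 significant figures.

z₀ ≈ 0.016 m

Log law: V(z) ∝ ln(z/z₀). With r = V₁/V₂ = 33.7/41.74 = 0.80738,
r · ln(z₂/z₀) = ln(z₁/z₀) ⇒ ln z₀ = (ln z₁ − r·ln z₂)/(1 − r)
ln z₀ = (3.52046 − 0.80738×5.34711) / 0.19262 = -4.1360
z₀ = exp(-4.1360) = 0.01599 m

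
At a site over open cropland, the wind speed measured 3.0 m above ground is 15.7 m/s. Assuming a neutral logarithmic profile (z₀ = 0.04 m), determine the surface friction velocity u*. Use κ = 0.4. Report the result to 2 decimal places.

u* ≈ 1.45 m/s

Log law: V(z) = (u*/κ) · ln(z/z₀) ⇒ u* = κ · V / ln(z/z₀)
u* = 0.4 × 15.7 / ln(3.0/0.04) = 0.4 × 15.7 / 4.3175
   = 6.2800 / 4.3175 = 1.4545 m/s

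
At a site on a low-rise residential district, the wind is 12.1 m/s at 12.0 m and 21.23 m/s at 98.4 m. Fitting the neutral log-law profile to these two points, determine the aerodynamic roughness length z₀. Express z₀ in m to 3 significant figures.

Log law: V(z) ∝ ln(z/z₀). With r = V₁/V₂ = 12.1/21.23 = 0.56995,
r · ln(z₂/z₀) = ln(z₁/z₀) ⇒ ln z₀ = (ln z₁ − r·ln z₂)/(1 − r)
ln z₀ = (2.48491 − 0.56995×4.58904) / 0.43005 = -0.3037
z₀ = exp(-0.3037) = 0.7381 m

z₀ ≈ 0.738 m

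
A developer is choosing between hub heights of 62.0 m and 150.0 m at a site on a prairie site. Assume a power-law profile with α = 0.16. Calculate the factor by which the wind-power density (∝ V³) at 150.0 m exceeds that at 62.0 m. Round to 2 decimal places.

1.53

Speed ratio: V_B/V_A = (z_B/z_A)^α = (150.0/62.0)^0.16 = (2.4194)^0.16 = 1.15184
Power-density ratio: P_B/P_A = (V_B/V_A)³ = (1.15184)³ = 1.52818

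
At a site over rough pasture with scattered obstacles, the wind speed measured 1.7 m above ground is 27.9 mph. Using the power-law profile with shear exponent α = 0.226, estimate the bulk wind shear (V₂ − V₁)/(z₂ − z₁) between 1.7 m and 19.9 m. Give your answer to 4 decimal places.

Power law: V₂ = V₁ · (z₂/z₁)^α = 27.9 × (11.7059)^0.226 = 48.6478 mph
ΔV/Δz = (48.6478 − 27.9)/(19.9 − 1.7) = 20.7478/18.2000 = 1.13999 mph/m

1.1400 mph/m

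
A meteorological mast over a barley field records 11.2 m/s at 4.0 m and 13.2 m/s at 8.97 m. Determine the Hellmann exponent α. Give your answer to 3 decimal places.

α ≈ 0.203

Power law: V₂/V₁ = (z₂/z₁)^α ⇒ α = ln(V₂/V₁) / ln(z₂/z₁)
α = ln(13.2/11.2) / ln(8.97/4.0) = ln(1.1786) / ln(2.2425)
  = 0.16430 / 0.80759 = 0.20345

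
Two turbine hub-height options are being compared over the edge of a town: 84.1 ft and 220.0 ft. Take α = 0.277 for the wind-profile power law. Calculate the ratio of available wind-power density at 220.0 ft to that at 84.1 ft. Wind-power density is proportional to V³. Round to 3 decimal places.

2.224

Speed ratio: V_B/V_A = (z_B/z_A)^α = (220.0/84.1)^0.277 = (2.6159)^0.277 = 1.30522
Power-density ratio: P_B/P_A = (V_B/V_A)³ = (1.30522)³ = 2.22355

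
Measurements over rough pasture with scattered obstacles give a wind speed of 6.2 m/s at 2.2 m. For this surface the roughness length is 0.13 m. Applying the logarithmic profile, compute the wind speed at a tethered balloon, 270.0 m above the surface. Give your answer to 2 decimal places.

Log law: V(z) ∝ ln(z/z₀), so V₂/V₁ = ln(z₂/z₀) / ln(z₁/z₀).
ln(270.0/0.13) = 7.6386, ln(2.2/0.13) = 2.8287
V₂ = 6.2 × 7.6386/2.8287 = 6.2 × 2.7004 = 16.7427 m/s

16.74 m/s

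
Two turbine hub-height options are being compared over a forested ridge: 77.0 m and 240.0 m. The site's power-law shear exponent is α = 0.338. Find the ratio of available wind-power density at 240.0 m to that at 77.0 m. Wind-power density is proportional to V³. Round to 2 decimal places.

Speed ratio: V_B/V_A = (z_B/z_A)^α = (240.0/77.0)^0.338 = (3.1169)^0.338 = 1.46851
Power-density ratio: P_B/P_A = (V_B/V_A)³ = (1.46851)³ = 3.16689

3.17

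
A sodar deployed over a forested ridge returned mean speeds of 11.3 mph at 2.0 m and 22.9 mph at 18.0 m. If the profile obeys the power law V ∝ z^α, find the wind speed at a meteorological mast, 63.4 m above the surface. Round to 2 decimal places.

First find α: α = ln(V₂/V₁)/ln(z₂/z₁) = ln(22.9/11.3)/ln(18.0/2.0) = 0.70633/2.19722 = 0.3215
Extrapolate from 18.0 m to 63.4 m: V₃ = 22.9 × (63.4/18.0)^0.3215 = 22.9 × 1.4989 = 34.3257 mph

34.33 mph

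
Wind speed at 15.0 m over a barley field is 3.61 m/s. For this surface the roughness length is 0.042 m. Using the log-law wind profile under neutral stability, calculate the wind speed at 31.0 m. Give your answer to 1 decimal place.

Log law: V(z) ∝ ln(z/z₀), so V₂/V₁ = ln(z₂/z₀) / ln(z₁/z₀).
ln(31.0/0.042) = 6.6041, ln(15.0/0.042) = 5.8781
V₂ = 3.61 × 6.6041/5.8781 = 3.61 × 1.1235 = 4.0558 m/s

4.1 m/s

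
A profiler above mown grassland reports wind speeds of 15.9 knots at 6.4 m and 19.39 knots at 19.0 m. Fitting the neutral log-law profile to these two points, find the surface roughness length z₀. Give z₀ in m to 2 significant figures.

z₀ ≈ 0.045 m

Log law: V(z) ∝ ln(z/z₀). With r = V₁/V₂ = 15.9/19.39 = 0.82001,
r · ln(z₂/z₀) = ln(z₁/z₀) ⇒ ln z₀ = (ln z₁ − r·ln z₂)/(1 − r)
ln z₀ = (1.85630 − 0.82001×2.94444) / 0.17999 = -3.1011
z₀ = exp(-3.1011) = 0.04500 m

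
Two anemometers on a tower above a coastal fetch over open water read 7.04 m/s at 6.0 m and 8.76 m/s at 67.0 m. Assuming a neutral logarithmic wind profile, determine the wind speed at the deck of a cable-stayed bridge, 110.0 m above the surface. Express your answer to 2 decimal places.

Log law: V ∝ ln(z/z₀). From the pair, with r = V₁/V₂ = 0.80365,
ln z₀ = (ln z₁ − r·ln z₂)/(1 − r) = (1.7918 − 0.80365×4.2047)/0.19635 = -8.0844 → z₀ = 0.0003083 m
V₃ = V₁ · ln(z₃/z₀)/ln(z₁/z₀) = 7.04 × 12.7849/9.8762 = 9.1134 m/s

9.11 m/s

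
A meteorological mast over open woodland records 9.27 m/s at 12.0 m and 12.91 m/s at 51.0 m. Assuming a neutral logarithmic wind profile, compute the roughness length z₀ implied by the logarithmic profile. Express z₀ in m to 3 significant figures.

Log law: V(z) ∝ ln(z/z₀). With r = V₁/V₂ = 9.27/12.91 = 0.71805,
r · ln(z₂/z₀) = ln(z₁/z₀) ⇒ ln z₀ = (ln z₁ − r·ln z₂)/(1 − r)
ln z₀ = (2.48491 − 0.71805×3.93183) / 0.28195 = -1.2000
z₀ = exp(-1.2000) = 0.3012 m

z₀ ≈ 0.301 m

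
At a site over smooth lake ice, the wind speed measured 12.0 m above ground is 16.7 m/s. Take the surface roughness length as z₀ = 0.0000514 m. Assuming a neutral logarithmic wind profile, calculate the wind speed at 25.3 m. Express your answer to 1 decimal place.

Log law: V(z) ∝ ln(z/z₀), so V₂/V₁ = ln(z₂/z₀) / ln(z₁/z₀).
ln(25.3/0.0000514) = 13.1067, ln(12.0/0.0000514) = 12.3608
V₂ = 16.7 × 13.1067/12.3608 = 16.7 × 1.0603 = 17.7077 m/s

17.7 m/s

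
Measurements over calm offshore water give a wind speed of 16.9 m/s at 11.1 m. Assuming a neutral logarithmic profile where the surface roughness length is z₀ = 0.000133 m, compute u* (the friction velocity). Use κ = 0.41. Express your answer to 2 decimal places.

Log law: V(z) = (u*/κ) · ln(z/z₀) ⇒ u* = κ · V / ln(z/z₀)
u* = 0.41 × 16.9 / ln(11.1/0.000133) = 0.41 × 16.9 / 11.3321
   = 6.9290 / 11.3321 = 0.6114 m/s

u* ≈ 0.61 m/s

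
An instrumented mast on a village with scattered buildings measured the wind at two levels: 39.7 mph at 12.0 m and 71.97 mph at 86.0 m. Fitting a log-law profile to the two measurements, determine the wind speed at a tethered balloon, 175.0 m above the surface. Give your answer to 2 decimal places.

83.61 mph

Log law: V ∝ ln(z/z₀). From the pair, with r = V₁/V₂ = 0.55162,
ln z₀ = (ln z₁ − r·ln z₂)/(1 − r) = (2.4849 − 0.55162×4.4543)/0.44838 = 0.0620 → z₀ = 1.064 m
V₃ = V₁ · ln(z₃/z₀)/ln(z₁/z₀) = 39.7 × 5.1028/2.4229 = 83.6108 mph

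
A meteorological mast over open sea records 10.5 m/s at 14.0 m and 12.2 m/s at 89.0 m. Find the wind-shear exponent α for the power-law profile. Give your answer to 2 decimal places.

α ≈ 0.08

Power law: V₂/V₁ = (z₂/z₁)^α ⇒ α = ln(V₂/V₁) / ln(z₂/z₁)
α = ln(12.2/10.5) / ln(89.0/14.0) = ln(1.1619) / ln(6.3571)
  = 0.15006 / 1.84958 = 0.08113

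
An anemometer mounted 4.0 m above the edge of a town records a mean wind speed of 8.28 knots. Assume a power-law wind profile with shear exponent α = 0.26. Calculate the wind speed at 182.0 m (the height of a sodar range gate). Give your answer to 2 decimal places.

Power-law profile: V₂ = V₁ · (z₂/z₁)^α
V₂ = 8.28 × (182.0/4.0)^0.26 = 8.28 × (45.5000)^0.26
    = 8.28 × 2.6983 = 22.3415 knots

22.34 knots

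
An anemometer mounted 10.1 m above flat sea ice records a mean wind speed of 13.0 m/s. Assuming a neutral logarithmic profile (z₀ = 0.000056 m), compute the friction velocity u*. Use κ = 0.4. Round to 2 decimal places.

Log law: V(z) = (u*/κ) · ln(z/z₀) ⇒ u* = κ · V / ln(z/z₀)
u* = 0.4 × 13.0 / ln(10.1/0.000056) = 0.4 × 13.0 / 12.1027
   = 5.2000 / 12.1027 = 0.4297 m/s

u* ≈ 0.43 m/s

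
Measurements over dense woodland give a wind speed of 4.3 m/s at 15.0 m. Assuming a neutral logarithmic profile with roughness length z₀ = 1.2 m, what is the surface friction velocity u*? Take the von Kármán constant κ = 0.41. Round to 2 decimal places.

u* ≈ 0.70 m/s

Log law: V(z) = (u*/κ) · ln(z/z₀) ⇒ u* = κ · V / ln(z/z₀)
u* = 0.41 × 4.3 / ln(15.0/1.2) = 0.41 × 4.3 / 2.5257
   = 1.7630 / 2.5257 = 0.6980 m/s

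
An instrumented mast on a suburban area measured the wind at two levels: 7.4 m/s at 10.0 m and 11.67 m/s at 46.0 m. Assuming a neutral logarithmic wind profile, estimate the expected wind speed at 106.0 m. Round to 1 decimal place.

Log law: V ∝ ln(z/z₀). From the pair, with r = V₁/V₂ = 0.63410,
ln z₀ = (ln z₁ − r·ln z₂)/(1 − r) = (2.3026 − 0.63410×3.8286)/0.36590 = -0.3421 → z₀ = 0.7103 m
V₃ = V₁ · ln(z₃/z₀)/ln(z₁/z₀) = 7.4 × 5.0055/2.6447 = 14.0058 m/s

14.0 m/s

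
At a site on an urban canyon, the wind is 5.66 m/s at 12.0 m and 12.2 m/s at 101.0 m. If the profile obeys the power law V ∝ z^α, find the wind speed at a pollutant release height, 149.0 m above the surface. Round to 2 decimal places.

14.04 m/s

First find α: α = ln(V₂/V₁)/ln(z₂/z₁) = ln(12.2/5.66)/ln(101.0/12.0) = 0.76801/2.13021 = 0.3605
Extrapolate from 101.0 m to 149.0 m: V₃ = 12.2 × (149.0/101.0)^0.3605 = 12.2 × 1.1505 = 14.0359 m/s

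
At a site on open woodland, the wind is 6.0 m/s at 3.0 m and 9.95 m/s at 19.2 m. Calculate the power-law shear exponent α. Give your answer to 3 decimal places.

α ≈ 0.272

Power law: V₂/V₁ = (z₂/z₁)^α ⇒ α = ln(V₂/V₁) / ln(z₂/z₁)
α = ln(9.95/6.0) / ln(19.2/3.0) = ln(1.6583) / ln(6.4000)
  = 0.50581 / 1.85630 = 0.27248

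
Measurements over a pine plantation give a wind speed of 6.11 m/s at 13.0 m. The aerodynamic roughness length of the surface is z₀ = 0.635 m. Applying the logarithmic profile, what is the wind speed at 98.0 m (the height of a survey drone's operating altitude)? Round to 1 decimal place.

10.2 m/s

Log law: V(z) ∝ ln(z/z₀), so V₂/V₁ = ln(z₂/z₀) / ln(z₁/z₀).
ln(98.0/0.635) = 5.0391, ln(13.0/0.635) = 3.0191
V₂ = 6.11 × 5.0391/3.0191 = 6.11 × 1.6691 = 10.1981 m/s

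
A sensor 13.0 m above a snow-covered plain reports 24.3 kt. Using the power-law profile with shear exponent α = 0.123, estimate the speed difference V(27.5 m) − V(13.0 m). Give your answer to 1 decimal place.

2.3 kt

Power law: V₂ = V₁ · (z₂/z₁)^α = 24.3 × (2.1154)^0.123 = 26.6458 kt
ΔV = 26.6458 − 24.3 = 2.3458 kt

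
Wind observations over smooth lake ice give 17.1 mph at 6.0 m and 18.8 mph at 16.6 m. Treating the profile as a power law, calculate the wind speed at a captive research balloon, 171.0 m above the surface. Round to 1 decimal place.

First find α: α = ln(V₂/V₁)/ln(z₂/z₁) = ln(18.8/17.1)/ln(16.6/6.0) = 0.09478/1.01764 = 0.0931
Extrapolate from 16.6 m to 171.0 m: V₃ = 18.8 × (171.0/16.6)^0.0931 = 18.8 × 1.2426 = 23.3611 mph

23.4 mph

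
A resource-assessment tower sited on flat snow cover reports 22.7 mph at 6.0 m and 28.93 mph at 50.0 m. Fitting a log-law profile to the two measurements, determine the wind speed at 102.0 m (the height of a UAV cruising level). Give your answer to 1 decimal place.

Log law: V ∝ ln(z/z₀). From the pair, with r = V₁/V₂ = 0.78465,
ln z₀ = (ln z₁ − r·ln z₂)/(1 − r) = (1.7918 − 0.78465×3.9120)/0.21535 = -5.9338 → z₀ = 0.002649 m
V₃ = V₁ · ln(z₃/z₀)/ln(z₁/z₀) = 22.7 × 10.5587/7.7255 = 31.0249 mph

31.0 mph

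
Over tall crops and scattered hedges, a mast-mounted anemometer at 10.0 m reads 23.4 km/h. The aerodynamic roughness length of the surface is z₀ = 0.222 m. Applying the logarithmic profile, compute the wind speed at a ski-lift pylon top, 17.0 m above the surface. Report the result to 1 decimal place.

Log law: V(z) ∝ ln(z/z₀), so V₂/V₁ = ln(z₂/z₀) / ln(z₁/z₀).
ln(17.0/0.222) = 4.3383, ln(10.0/0.222) = 3.8077
V₂ = 23.4 × 4.3383/3.8077 = 23.4 × 1.1394 = 26.6610 km/h

26.7 km/h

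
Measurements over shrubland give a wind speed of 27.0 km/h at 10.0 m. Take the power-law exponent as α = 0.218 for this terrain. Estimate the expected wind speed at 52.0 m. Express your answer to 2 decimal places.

Power-law profile: V₂ = V₁ · (z₂/z₁)^α
V₂ = 27.0 × (52.0/10.0)^0.218 = 27.0 × (5.2000)^0.218
    = 27.0 × 1.4325 = 38.6770 km/h

38.68 km/h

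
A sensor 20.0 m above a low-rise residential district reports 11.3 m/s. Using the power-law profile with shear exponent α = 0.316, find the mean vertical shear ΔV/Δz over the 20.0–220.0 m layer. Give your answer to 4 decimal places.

Power law: V₂ = V₁ · (z₂/z₁)^α = 11.3 × (11.0000)^0.316 = 24.1079 m/s
ΔV/Δz = (24.1079 − 11.3)/(220.0 − 20.0) = 12.8079/200.0000 = 0.06404 m/s/m

0.0640 m/s/m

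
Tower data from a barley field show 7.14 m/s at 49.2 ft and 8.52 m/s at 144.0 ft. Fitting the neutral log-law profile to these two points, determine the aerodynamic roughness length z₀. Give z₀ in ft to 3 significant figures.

Log law: V(z) ∝ ln(z/z₀). With r = V₁/V₂ = 7.14/8.52 = 0.83803,
r · ln(z₂/z₀) = ln(z₁/z₀) ⇒ ln z₀ = (ln z₁ − r·ln z₂)/(1 − r)
ln z₀ = (3.89589 − 0.83803×4.96981) / 0.16197 = -1.6605
z₀ = exp(-1.6605) = 0.1900 ft

z₀ ≈ 0.190 ft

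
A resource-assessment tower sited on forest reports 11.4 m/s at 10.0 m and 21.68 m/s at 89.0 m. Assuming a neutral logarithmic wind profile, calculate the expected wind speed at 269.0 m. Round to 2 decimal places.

26.88 m/s

Log law: V ∝ ln(z/z₀). From the pair, with r = V₁/V₂ = 0.52583,
ln z₀ = (ln z₁ − r·ln z₂)/(1 − r) = (2.3026 − 0.52583×4.4886)/0.47417 = -0.1216 → z₀ = 0.8855 m
V₃ = V₁ · ln(z₃/z₀)/ln(z₁/z₀) = 11.4 × 5.7163/2.4242 = 26.8814 m/s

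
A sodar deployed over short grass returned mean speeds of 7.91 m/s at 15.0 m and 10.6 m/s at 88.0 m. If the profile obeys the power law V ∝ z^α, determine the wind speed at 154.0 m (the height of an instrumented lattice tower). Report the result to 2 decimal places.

11.63 m/s

First find α: α = ln(V₂/V₁)/ln(z₂/z₁) = ln(10.6/7.91)/ln(88.0/15.0) = 0.29273/1.76929 = 0.1654
Extrapolate from 88.0 m to 154.0 m: V₃ = 10.6 × (154.0/88.0)^0.1654 = 10.6 × 1.0970 = 11.6283 m/s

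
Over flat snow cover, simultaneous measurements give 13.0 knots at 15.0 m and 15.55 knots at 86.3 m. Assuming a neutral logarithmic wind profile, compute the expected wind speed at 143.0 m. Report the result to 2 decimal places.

Log law: V ∝ ln(z/z₀). From the pair, with r = V₁/V₂ = 0.83601,
ln z₀ = (ln z₁ − r·ln z₂)/(1 − r) = (2.7081 − 0.83601×4.4578)/0.16399 = -6.2124 → z₀ = 0.002004 m
V₃ = V₁ · ln(z₃/z₀)/ln(z₁/z₀) = 13.0 × 11.1752/8.9204 = 16.2860 knots

16.29 knots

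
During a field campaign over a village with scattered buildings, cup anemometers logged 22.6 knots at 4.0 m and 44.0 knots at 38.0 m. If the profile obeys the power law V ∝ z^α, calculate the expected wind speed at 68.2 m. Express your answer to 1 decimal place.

First find α: α = ln(V₂/V₁)/ln(z₂/z₁) = ln(44.0/22.6)/ln(38.0/4.0) = 0.66624/2.25129 = 0.2959
Extrapolate from 38.0 m to 68.2 m: V₃ = 44.0 × (68.2/38.0)^0.2959 = 44.0 × 1.1890 = 52.3143 knots

52.3 knots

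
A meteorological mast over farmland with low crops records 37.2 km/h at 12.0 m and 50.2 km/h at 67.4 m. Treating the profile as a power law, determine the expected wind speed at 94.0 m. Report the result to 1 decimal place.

53.2 km/h

First find α: α = ln(V₂/V₁)/ln(z₂/z₁) = ln(50.2/37.2)/ln(67.4/12.0) = 0.29971/1.72574 = 0.1737
Extrapolate from 67.4 m to 94.0 m: V₃ = 50.2 × (94.0/67.4)^0.1737 = 50.2 × 1.0595 = 53.1855 km/h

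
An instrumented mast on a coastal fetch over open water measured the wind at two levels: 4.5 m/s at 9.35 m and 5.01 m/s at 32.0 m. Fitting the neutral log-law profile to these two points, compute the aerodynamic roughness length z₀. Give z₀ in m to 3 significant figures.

Log law: V(z) ∝ ln(z/z₀). With r = V₁/V₂ = 4.5/5.01 = 0.89820,
r · ln(z₂/z₀) = ln(z₁/z₀) ⇒ ln z₀ = (ln z₁ − r·ln z₂)/(1 − r)
ln z₀ = (2.23538 − 0.89820×3.46574) / 0.10180 = -8.6207
z₀ = exp(-8.6207) = 0.0001803 m

z₀ ≈ 0.000180 m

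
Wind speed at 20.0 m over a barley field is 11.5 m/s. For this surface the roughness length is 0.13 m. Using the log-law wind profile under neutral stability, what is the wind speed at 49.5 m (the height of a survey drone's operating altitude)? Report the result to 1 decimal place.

13.6 m/s

Log law: V(z) ∝ ln(z/z₀), so V₂/V₁ = ln(z₂/z₀) / ln(z₁/z₀).
ln(49.5/0.13) = 5.9422, ln(20.0/0.13) = 5.0360
V₂ = 11.5 × 5.9422/5.0360 = 11.5 × 1.1800 = 13.5695 m/s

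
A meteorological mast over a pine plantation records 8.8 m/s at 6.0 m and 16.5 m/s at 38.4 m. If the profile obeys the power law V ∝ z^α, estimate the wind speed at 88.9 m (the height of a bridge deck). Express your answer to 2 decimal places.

First find α: α = ln(V₂/V₁)/ln(z₂/z₁) = ln(16.5/8.8)/ln(38.4/6.0) = 0.62861/1.85630 = 0.3386
Extrapolate from 38.4 m to 88.9 m: V₃ = 16.5 × (88.9/38.4)^0.3386 = 16.5 × 1.3288 = 21.9250 m/s

21.93 m/s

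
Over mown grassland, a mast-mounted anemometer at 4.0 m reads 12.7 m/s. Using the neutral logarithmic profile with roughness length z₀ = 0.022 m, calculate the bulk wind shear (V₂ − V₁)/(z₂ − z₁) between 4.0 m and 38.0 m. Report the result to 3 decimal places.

Log law: V₂ = V₁ · ln(z₂/z₀)/ln(z₁/z₀) = 12.7 × 7.4543/5.2030 = 18.1952 m/s
ΔV/Δz = (18.1952 − 12.7)/(38.0 − 4.0) = 5.4952/34.0000 = 0.16162 m/s/m

0.162 m/s/m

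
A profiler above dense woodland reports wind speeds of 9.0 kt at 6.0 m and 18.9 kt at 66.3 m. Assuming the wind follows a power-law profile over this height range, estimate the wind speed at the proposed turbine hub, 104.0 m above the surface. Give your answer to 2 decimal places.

First find α: α = ln(V₂/V₁)/ln(z₂/z₁) = ln(18.9/9.0)/ln(66.3/6.0) = 0.74194/2.40243 = 0.3088
Extrapolate from 66.3 m to 104.0 m: V₃ = 18.9 × (104.0/66.3)^0.3088 = 18.9 × 1.1492 = 21.7192 kt

21.72 kt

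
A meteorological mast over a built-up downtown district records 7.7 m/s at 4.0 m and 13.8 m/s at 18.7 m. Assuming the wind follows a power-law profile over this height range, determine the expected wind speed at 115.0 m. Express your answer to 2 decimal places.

First find α: α = ln(V₂/V₁)/ln(z₂/z₁) = ln(13.8/7.7)/ln(18.7/4.0) = 0.58345/1.54223 = 0.3783
Extrapolate from 18.7 m to 115.0 m: V₃ = 13.8 × (115.0/18.7)^0.3783 = 13.8 × 1.9881 = 27.4356 m/s

27.44 m/s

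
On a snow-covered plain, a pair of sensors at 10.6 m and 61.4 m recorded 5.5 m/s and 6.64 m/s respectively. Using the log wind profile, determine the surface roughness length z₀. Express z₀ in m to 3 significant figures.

z₀ ≈ 0.00221 m

Log law: V(z) ∝ ln(z/z₀). With r = V₁/V₂ = 5.5/6.64 = 0.82831,
r · ln(z₂/z₀) = ln(z₁/z₀) ⇒ ln z₀ = (ln z₁ − r·ln z₂)/(1 − r)
ln z₀ = (2.36085 − 0.82831×4.11741) / 0.17169 = -6.1138
z₀ = exp(-6.1138) = 0.002212 m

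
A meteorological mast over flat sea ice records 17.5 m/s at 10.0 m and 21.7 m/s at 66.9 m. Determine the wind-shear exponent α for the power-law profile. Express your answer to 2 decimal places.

α ≈ 0.11

Power law: V₂/V₁ = (z₂/z₁)^α ⇒ α = ln(V₂/V₁) / ln(z₂/z₁)
α = ln(21.7/17.5) / ln(66.9/10.0) = ln(1.2400) / ln(6.6900)
  = 0.21511 / 1.90061 = 0.11318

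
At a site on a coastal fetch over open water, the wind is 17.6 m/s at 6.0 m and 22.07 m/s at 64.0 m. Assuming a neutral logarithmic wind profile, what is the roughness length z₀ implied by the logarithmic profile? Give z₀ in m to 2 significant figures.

z₀ ≈ 0.00054 m

Log law: V(z) ∝ ln(z/z₀). With r = V₁/V₂ = 17.6/22.07 = 0.79746,
r · ln(z₂/z₀) = ln(z₁/z₀) ⇒ ln z₀ = (ln z₁ − r·ln z₂)/(1 − r)
ln z₀ = (1.79176 − 0.79746×4.15888) / 0.20254 = -7.5285
z₀ = exp(-7.5285) = 0.0005376 m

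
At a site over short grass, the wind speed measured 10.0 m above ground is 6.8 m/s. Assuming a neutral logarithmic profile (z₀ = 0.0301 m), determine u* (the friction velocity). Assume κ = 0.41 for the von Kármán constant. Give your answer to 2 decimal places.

Log law: V(z) = (u*/κ) · ln(z/z₀) ⇒ u* = κ · V / ln(z/z₀)
u* = 0.41 × 6.8 / ln(10.0/0.0301) = 0.41 × 6.8 / 5.8058
   = 2.7880 / 5.8058 = 0.4802 m/s

u* ≈ 0.48 m/s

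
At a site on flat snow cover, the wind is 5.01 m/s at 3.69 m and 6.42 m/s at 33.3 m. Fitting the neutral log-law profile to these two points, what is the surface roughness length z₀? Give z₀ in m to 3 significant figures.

Log law: V(z) ∝ ln(z/z₀). With r = V₁/V₂ = 5.01/6.42 = 0.78037,
r · ln(z₂/z₀) = ln(z₁/z₀) ⇒ ln z₀ = (ln z₁ − r·ln z₂)/(1 − r)
ln z₀ = (1.30563 − 0.78037×3.50556) / 0.21963 = -6.5111
z₀ = exp(-6.5111) = 0.001487 m

z₀ ≈ 0.00149 m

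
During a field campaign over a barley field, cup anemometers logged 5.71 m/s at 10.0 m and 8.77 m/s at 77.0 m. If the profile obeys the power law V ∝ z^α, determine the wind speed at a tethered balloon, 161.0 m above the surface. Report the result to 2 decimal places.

First find α: α = ln(V₂/V₁)/ln(z₂/z₁) = ln(8.77/5.71)/ln(77.0/10.0) = 0.42912/2.04122 = 0.2102
Extrapolate from 77.0 m to 161.0 m: V₃ = 8.77 × (161.0/77.0)^0.2102 = 8.77 × 1.1677 = 10.2410 m/s

10.24 m/s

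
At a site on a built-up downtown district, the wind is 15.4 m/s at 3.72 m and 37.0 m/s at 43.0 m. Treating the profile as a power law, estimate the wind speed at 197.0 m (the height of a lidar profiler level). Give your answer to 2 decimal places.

First find α: α = ln(V₂/V₁)/ln(z₂/z₁) = ln(37.0/15.4)/ln(43.0/3.72) = 0.87655/2.44748 = 0.3581
Extrapolate from 43.0 m to 197.0 m: V₃ = 37.0 × (197.0/43.0)^0.3581 = 37.0 × 1.7248 = 63.8167 m/s

63.82 m/s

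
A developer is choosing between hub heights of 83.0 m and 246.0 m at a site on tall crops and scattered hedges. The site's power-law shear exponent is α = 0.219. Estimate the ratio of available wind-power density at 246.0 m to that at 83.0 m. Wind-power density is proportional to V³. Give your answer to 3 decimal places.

2.042

Speed ratio: V_B/V_A = (z_B/z_A)^α = (246.0/83.0)^0.219 = (2.9639)^0.219 = 1.26863
Power-density ratio: P_B/P_A = (V_B/V_A)³ = (1.26863)³ = 2.04179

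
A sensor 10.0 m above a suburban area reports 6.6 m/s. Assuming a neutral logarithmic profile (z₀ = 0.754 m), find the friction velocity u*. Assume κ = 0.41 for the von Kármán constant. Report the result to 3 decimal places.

Log law: V(z) = (u*/κ) · ln(z/z₀) ⇒ u* = κ · V / ln(z/z₀)
u* = 0.41 × 6.6 / ln(10.0/0.754) = 0.41 × 6.6 / 2.5849
   = 2.7060 / 2.5849 = 1.0468 m/s

u* ≈ 1.047 m/s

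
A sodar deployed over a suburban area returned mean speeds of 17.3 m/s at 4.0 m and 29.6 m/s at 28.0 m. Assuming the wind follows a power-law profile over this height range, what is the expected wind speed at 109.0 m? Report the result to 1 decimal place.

First find α: α = ln(V₂/V₁)/ln(z₂/z₁) = ln(29.6/17.3)/ln(28.0/4.0) = 0.53707/1.94591 = 0.2760
Extrapolate from 28.0 m to 109.0 m: V₃ = 29.6 × (109.0/28.0)^0.2760 = 29.6 × 1.4552 = 43.0730 m/s

43.1 m/s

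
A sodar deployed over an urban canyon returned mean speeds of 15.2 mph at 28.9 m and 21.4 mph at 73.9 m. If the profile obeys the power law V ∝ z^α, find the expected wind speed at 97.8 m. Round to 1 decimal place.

First find α: α = ln(V₂/V₁)/ln(z₂/z₁) = ln(21.4/15.2)/ln(73.9/28.9) = 0.34210/0.93887 = 0.3644
Extrapolate from 73.9 m to 97.8 m: V₃ = 21.4 × (97.8/73.9)^0.3644 = 21.4 × 1.1075 = 23.7004 mph

23.7 mph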